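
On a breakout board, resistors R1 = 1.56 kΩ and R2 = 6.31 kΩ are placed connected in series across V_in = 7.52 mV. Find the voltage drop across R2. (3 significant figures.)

Total series resistance ΣR = 1.56 + 6.31 = 7.870 kΩ.
By the voltage-divider rule, V = 7.52 × 6.310/7.870 = 6.029 mV.

V ≈ 6.03 mV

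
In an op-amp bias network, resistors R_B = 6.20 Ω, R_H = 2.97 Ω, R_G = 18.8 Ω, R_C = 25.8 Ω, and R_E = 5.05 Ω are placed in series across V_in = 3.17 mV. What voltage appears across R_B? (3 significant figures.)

V ≈ 0.334 mV

ΣR = 6.20 + 2.97 + 18.8 + 25.8 + 5.05 = 58.82 Ω.
Voltage divider: V = V_in · (6.200 / 58.82) = 3.17 × 0.1054 = 0.3341 mV.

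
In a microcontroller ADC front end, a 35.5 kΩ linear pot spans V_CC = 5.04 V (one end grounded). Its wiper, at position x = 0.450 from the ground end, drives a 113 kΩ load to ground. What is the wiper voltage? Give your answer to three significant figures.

V_out ≈ 2.10 V

The pot divides into 19.53 kΩ above the wiper and 15.97 kΩ below.
(x·R_p) ‖ R_L = 14.00 kΩ.
Loaded-divider output: V_out = 5.04 × 0.4175 = 2.104 V.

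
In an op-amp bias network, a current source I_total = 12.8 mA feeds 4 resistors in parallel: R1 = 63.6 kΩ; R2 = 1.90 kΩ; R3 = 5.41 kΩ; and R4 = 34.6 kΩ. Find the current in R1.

Total conductance ΣG = 1/63.6 + 1/1.90 + 1/5.41 + 1/34.6 = 0.7558 (units of 1/kΩ).
By the current-divider rule, I = I_total · G_k/ΣG = 12.8 × 0.02080 = 0.2663 mA.

I ≈ 0.266 mA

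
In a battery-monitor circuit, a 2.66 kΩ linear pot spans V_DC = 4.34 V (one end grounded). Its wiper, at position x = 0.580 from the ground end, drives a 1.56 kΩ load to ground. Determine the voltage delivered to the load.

The pot divides into 1.117 kΩ above the wiper and 1.543 kΩ below.
R_L loads the lower segment: effective lower R = 0.7757 kΩ.
Loaded-divider output: V_out = 4.34 × 0.4098 = 1.778 V.

V_out ≈ 1.78 V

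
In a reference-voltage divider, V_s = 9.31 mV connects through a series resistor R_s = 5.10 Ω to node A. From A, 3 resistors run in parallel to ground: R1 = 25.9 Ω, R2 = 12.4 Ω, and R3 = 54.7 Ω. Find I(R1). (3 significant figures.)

I ≈ 0.211 mA

Equivalent of the parallel group: R_p = 7.271 Ω.
V_A by voltage divider: V_A = 9.31 × 7.271/(5.10 + 7.271) = 5.472 mV.
I(R1) = V_A / R1 = 5.472/25.9 = 0.2113 mA.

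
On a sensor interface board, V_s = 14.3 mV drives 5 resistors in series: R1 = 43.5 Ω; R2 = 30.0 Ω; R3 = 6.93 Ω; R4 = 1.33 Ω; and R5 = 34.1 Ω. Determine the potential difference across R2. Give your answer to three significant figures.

V ≈ 3.70 mV

Total series resistance ΣR = 43.5 + 30.0 + 6.93 + 1.33 + 34.1 = 115.9 Ω.
Voltage divider: V = V_s · (30.00 / 115.9) = 14.3 × 0.2589 = 3.703 mV.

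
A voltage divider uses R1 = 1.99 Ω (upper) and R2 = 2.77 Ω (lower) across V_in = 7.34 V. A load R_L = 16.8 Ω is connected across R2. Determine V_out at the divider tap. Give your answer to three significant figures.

First combine the lower leg with the load: R2 ‖ R_L = 2.378 Ω.
Then V_out = V_in · R2'/(R1 + R2') = 7.34 × 2.378/4.368 = 3.996 V.

V_out ≈ 4.00 V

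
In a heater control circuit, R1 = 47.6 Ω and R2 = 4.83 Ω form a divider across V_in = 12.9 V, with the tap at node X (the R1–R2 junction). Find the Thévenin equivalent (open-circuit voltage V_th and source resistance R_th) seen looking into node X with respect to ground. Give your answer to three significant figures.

With X open, the divider is unloaded: V_th = 12.9 × 4.83/52.43 = 1.188 V.
Zeroing V_in shorts the top of R1 to ground, so R_th = R1 ‖ R2 = 4.385 Ω.

V_th ≈ 1.19 V, R_th ≈ 4.39 Ω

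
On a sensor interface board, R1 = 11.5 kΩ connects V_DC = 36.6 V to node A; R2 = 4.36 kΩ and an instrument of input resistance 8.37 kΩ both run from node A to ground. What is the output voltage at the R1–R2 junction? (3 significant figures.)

V_out ≈ 7.30 V

R2 ‖ R_L = (4.36 × 8.37)/(4.36 + 8.37) = 2.867 kΩ.
Then V_out = V_DC · R2'/(R1 + R2') = 36.6 × 2.867/14.37 = 7.303 V.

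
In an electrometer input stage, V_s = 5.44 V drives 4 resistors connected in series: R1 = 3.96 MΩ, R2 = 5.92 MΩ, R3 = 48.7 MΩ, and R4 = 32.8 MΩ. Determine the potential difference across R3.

Series total: ΣR = 3.96 + 5.92 + 48.7 + 32.8 = 91.38 MΩ.
Voltage divider: V = V_s · (48.70 / 91.38) = 5.44 × 0.5329 = 2.899 V.

V ≈ 2.90 V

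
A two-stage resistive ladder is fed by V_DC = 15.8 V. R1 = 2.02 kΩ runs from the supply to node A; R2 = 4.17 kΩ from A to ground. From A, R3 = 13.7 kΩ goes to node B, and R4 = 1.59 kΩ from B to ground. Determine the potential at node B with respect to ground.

V_B ≈ 1.02 V

Looking into the second stage from A: R3 + R4 = 15.29 kΩ appears in parallel with R2.
R2 ‖ (R3+R4) = 3.276 kΩ.
V_A = 15.8 × 3.276/(2.02 + 3.276) = 9.774 V.
Stage 2 is unloaded, so V_B = V_A · R4/(R3+R4) = 9.774 × 1.59/15.29 = 1.016 V.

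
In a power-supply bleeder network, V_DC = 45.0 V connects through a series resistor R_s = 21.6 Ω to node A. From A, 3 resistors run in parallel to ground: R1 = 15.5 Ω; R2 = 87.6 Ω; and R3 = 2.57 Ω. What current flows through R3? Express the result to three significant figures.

Equivalent of the parallel group: R_p = 2.150 Ω.
V_A = 45.0 × 2.150/23.75 = 4.074 V.
Branch current I = V_A/R3 = 4.074/2.57 = 1.585 A.

I ≈ 1.59 A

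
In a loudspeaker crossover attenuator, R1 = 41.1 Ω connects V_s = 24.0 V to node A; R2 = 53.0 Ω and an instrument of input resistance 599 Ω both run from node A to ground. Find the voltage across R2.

V_out ≈ 13.0 V

First combine the lower leg with the load: R2 ‖ R_L = 48.69 Ω.
Voltage divider with the loaded lower leg: V_out = 24.0 × 48.69/(41.1 + 48.69) = 24.0 × 0.5423 = 13.01 V.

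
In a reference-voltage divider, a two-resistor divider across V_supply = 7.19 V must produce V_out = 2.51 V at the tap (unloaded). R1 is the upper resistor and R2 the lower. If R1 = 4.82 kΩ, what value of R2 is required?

R2 ≈ 2.59 kΩ

The divider ratio is R2/(R1+R2) = 2.51/7.19 = 0.3491.
So R2 = R1 · V_out/(V_supply − V_out) = 4.82 × 2.51/(7.19 − 2.51) = 4.82 × 0.5363 = 2.585 kΩ.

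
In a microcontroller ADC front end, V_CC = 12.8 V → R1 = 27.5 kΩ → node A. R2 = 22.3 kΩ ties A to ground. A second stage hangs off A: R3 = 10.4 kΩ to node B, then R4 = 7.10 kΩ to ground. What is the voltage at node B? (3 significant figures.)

V_B ≈ 1.36 V

Looking into the second stage from A: R3 + R4 = 17.50 kΩ appears in parallel with R2.
Effective lower resistance at A: R2 ‖ 17.50 = 9.805 kΩ.
First divider: V_A = V_CC · 9.805/(27.5 + 9.805) = 3.364 V.
Stage 2 is unloaded, so V_B = V_A · R4/(R3+R4) = 3.364 × 7.10/17.50 = 1.365 V.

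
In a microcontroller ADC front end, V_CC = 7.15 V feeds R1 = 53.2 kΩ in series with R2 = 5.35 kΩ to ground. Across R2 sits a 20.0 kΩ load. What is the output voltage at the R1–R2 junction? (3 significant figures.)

First combine the lower leg with the load: R2 ‖ R_L = 4.221 kΩ.
Voltage divider with the loaded lower leg: V_out = 7.15 × 4.221/(53.2 + 4.221) = 7.15 × 0.07351 = 0.5256 V.
(Unloaded it would be 0.653 V; the load pulls it down.)

V_out ≈ 0.526 V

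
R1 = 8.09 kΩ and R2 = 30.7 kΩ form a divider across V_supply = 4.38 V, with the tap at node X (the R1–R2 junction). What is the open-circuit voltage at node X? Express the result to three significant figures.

V_th ≈ 3.47 V

Open-circuit (no load on X): V_th = V_supply · R2/(R1 + R2) = 4.38 × 30.7/(8.090 + 30.7) = 3.467 V.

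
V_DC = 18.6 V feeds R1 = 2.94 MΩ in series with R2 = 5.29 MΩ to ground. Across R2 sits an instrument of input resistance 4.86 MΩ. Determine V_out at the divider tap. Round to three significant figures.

V_out ≈ 8.61 V

The load sits in parallel with R2, giving an effective lower resistance R2' = R2·R_L/(R2+R_L) = 2.533 MΩ.
Now apply the divider: V_out = 18.6 × 0.4628 = 8.608 V.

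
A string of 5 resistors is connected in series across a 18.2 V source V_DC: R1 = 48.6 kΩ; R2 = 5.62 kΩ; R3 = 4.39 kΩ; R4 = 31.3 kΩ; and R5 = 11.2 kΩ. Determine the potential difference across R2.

V ≈ 1.01 V

Series total: ΣR = 48.6 + 5.62 + 4.39 + 31.3 + 11.2 = 101.1 kΩ.
By the voltage-divider rule, V = 18.2 × 5.620/101.1 = 1.012 V.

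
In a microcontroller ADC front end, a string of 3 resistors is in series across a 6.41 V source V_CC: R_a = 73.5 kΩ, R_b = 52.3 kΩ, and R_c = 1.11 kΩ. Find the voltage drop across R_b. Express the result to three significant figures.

Total series resistance ΣR = 73.5 + 52.3 + 1.11 = 126.9 kΩ.
Voltage divider: V = V_CC · (52.30 / 126.9) = 6.41 × 0.4121 = 2.642 V.

V ≈ 2.64 V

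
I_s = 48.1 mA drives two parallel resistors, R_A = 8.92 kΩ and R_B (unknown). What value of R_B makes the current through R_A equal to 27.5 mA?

R_B ≈ 11.9 kΩ

Two-branch current divider: I_A = I_s · R_B/(R_A + R_B).
With f = 0.5717, R_B = R_A · f/(1−f) = 8.92 × 1.335 = 11.91 kΩ.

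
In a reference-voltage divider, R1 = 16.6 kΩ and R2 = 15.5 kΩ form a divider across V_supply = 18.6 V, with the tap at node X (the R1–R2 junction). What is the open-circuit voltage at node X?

V_th is the unloaded tap voltage: V_supply · R2/(R1+R2) = 18.6 × 0.4829 = 8.981 V.

V_th ≈ 8.98 V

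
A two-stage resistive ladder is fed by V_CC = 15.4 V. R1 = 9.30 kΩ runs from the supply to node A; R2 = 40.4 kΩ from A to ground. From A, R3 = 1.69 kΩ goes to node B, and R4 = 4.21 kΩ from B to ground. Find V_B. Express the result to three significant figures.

Looking into the second stage from A: R3 + R4 = 5.900 kΩ appears in parallel with R2.
Effective lower resistance at A: R2 ‖ 5.900 = 5.148 kΩ.
V_A = 15.4 × 5.148/(9.30 + 5.148) = 5.487 V.
Then the unloaded second divider: V_B = V_A × R4/(R3+R4) = 5.487 × 0.7136 = 3.916 V.

V_B ≈ 3.92 V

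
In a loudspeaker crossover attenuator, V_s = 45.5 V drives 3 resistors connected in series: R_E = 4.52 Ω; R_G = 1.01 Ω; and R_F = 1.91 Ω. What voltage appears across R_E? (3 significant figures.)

V ≈ 27.6 V

Series total: ΣR = 4.52 + 1.01 + 1.91 = 7.440 Ω.
Voltage divider: V = V_s · (4.520 / 7.440) = 45.5 × 0.6075 = 27.64 V.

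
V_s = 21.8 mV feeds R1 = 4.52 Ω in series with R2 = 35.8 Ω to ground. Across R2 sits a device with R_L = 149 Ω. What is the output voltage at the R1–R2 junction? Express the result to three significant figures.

The load sits in parallel with R2, giving an effective lower resistance R2' = R2·R_L/(R2+R_L) = 28.86 Ω.
Now apply the divider: V_out = 21.8 × 0.8646 = 18.85 mV.

V_out ≈ 18.8 mV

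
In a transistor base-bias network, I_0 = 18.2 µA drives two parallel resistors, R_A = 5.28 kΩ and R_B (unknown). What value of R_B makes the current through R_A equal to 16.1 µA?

In a two-way split, I_A/I_0 = R_B/(R_A + R_B).
16.1/18.2 = R_B/(R_A + R_B) → R_B = R_A · (0.8846)/(1 − 0.8846) = 5.28 × 7.667 = 40.48 kΩ.

R_B ≈ 40.5 kΩ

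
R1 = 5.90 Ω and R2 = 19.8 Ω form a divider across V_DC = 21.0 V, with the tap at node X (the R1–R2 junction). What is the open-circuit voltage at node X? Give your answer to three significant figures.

With X open, the divider is unloaded: V_th = 21.0 × 19.8/25.70 = 16.18 V.

V_th ≈ 16.2 V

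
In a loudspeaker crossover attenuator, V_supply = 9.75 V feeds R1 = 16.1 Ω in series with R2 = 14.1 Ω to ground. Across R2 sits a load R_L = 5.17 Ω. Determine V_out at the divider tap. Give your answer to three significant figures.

V_out ≈ 1.86 V

First combine the lower leg with the load: R2 ‖ R_L = 3.783 Ω.
Voltage divider with the loaded lower leg: V_out = 9.75 × 3.783/(16.1 + 3.783) = 9.75 × 0.1903 = 1.855 V.
(Unloaded it would be 4.55 V; the load pulls it down.)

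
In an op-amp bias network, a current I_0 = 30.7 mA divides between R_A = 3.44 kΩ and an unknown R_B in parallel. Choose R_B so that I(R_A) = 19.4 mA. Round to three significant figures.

The fraction through R_A equals R_B/(R_A+R_B).
With f = 0.6319, R_B = R_A · f/(1−f) = 3.44 × 1.717 = 5.906 kΩ.

R_B ≈ 5.91 kΩ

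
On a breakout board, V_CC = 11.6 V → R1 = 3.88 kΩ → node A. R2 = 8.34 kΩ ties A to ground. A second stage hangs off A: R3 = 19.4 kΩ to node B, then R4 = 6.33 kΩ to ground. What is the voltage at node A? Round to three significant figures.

V_A ≈ 7.18 V

The second stage (R3 + R4 = 25.73 kΩ) loads node A in parallel with R2.
R2 ‖ (R3+R4) = 6.298 kΩ.
So V_A = 11.6 × 0.6188 = 7.178 V.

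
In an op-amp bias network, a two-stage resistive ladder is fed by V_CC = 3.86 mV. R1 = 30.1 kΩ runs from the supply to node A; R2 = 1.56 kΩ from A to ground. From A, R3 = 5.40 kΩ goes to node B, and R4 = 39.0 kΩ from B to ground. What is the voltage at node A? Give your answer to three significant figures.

V_A ≈ 0.184 mV

Node A sees R2 in parallel with the series input of stage 2, R3 + R4 = 44.40 kΩ.
Effective lower resistance at A: R2 ‖ 44.40 = 1.507 kΩ.
So V_A = 3.86 × 0.04768 = 0.1840 mV.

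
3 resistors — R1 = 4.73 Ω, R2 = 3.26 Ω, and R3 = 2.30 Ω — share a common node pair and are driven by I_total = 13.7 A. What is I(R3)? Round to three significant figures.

ΣG = 1/4.73 + 1/3.26 + 1/2.30 = 0.9529.
R3 takes the fraction G_k/ΣG = 0.4348/0.9529 = 0.4563, so I = 13.7 × 0.4563 = 6.251 A.

I ≈ 6.25 A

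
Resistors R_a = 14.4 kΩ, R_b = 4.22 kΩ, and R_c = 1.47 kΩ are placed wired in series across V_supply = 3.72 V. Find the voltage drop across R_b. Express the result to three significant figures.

V ≈ 0.781 V

Total series resistance ΣR = 14.4 + 4.22 + 1.47 = 20.09 kΩ.
By the voltage-divider rule, V = 3.72 × 4.220/20.09 = 0.7814 V.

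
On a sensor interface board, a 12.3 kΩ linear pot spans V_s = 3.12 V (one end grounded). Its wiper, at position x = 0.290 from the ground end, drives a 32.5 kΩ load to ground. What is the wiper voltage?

The pot divides into 8.733 kΩ above the wiper and 3.567 kΩ below.
(x·R_p) ‖ R_L = 3.214 kΩ.
Loaded-divider output: V_out = 3.12 × 0.2690 = 0.8394 V.

V_out ≈ 0.839 V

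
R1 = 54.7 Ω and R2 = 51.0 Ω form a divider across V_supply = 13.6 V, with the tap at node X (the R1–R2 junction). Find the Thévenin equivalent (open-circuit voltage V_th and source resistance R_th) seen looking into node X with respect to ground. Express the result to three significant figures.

V_th ≈ 6.56 V, R_th ≈ 26.4 Ω

With X open, the divider is unloaded: V_th = 13.6 × 51.0/105.7 = 6.562 V.
With V_supply suppressed (replaced by a short), R_th = R1 ‖ R2 = (54.70 × 51.0)/(54.70 + 51.0) = 26.39 Ω.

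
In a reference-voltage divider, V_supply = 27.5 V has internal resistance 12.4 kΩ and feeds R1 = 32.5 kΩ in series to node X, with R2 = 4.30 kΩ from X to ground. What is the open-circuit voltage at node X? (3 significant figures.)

R1' = 12.4 + 32.5 = 44.90 kΩ (source resistance + R1).
Open-circuit (no load on X): V_th = V_supply · R2/(R1' + R2) = 27.5 × 4.30/(44.90 + 4.30) = 2.403 V.

V_th ≈ 2.40 V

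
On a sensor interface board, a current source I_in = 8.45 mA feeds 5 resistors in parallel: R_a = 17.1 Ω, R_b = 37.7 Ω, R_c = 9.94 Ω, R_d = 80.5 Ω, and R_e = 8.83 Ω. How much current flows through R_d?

ΣG = 1/17.1 + 1/37.7 + 1/9.94 + 1/80.5 + 1/8.83 = 0.3113.
Current divider: I(R_d) = I_in · G_k/ΣG = 8.45 × (0.01242/0.3113) = 8.45 × 0.03991 = 0.3372 mA.

I ≈ 0.337 mA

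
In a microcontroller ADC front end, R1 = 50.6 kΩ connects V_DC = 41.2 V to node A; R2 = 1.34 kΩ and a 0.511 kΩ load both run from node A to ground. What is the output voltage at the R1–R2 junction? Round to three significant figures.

R2 ‖ R_L = (1.34 × 0.511)/(1.34 + 0.511) = 0.3699 kΩ.
Voltage divider with the loaded lower leg: V_out = 41.2 × 0.3699/(50.6 + 0.3699) = 41.2 × 0.007258 = 0.2990 V.
(Unloaded it would be 1.06 V; the load pulls it down.)

V_out ≈ 0.299 V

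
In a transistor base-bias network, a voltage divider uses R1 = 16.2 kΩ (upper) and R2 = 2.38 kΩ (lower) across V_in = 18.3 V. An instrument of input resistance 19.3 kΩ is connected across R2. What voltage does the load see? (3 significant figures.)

V_out ≈ 2.12 V

First combine the lower leg with the load: R2 ‖ R_L = 2.119 kΩ.
Now apply the divider: V_out = 18.3 × 0.1157 = 2.117 V.
(Unloaded it would be 2.34 V; the load pulls it down.)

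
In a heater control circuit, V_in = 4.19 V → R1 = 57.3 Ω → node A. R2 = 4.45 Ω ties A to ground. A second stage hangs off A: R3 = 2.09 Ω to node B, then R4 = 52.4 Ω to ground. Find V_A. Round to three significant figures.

V_A ≈ 0.281 V

Node A sees R2 in parallel with the series input of stage 2, R3 + R4 = 54.49 Ω.
Effective lower resistance at A: R2 ‖ 54.49 = 4.114 Ω.
V_A = 4.19 × 4.114/(57.3 + 4.114) = 0.2807 V.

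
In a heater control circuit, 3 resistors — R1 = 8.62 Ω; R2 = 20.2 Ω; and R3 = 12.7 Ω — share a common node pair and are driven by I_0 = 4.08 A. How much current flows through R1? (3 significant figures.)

I ≈ 1.94 A

ΣG = 1/8.62 + 1/20.2 + 1/12.7 = 0.2443.
R1 takes the fraction G_k/ΣG = 0.1160/0.2443 = 0.4750, so I = 4.08 × 0.4750 = 1.938 A.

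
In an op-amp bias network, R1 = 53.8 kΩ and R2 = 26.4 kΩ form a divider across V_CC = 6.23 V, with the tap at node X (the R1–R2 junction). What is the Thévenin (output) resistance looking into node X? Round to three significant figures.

R_th ≈ 17.7 kΩ

With V_CC suppressed (replaced by a short), R_th = R1 ‖ R2 = (53.80 × 26.4)/(53.80 + 26.4) = 17.71 kΩ.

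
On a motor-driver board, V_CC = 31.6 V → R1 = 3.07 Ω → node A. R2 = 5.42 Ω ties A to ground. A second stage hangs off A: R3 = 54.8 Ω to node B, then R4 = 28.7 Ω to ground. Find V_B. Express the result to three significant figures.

V_B ≈ 6.77 V

The second stage (R3 + R4 = 83.50 Ω) loads node A in parallel with R2.
R2 ‖ (R3+R4) = 5.090 Ω.
First divider: V_A = V_CC · 5.090/(3.07 + 5.090) = 19.71 V.
V_B = V_A × 0.3437 = 6.775 V.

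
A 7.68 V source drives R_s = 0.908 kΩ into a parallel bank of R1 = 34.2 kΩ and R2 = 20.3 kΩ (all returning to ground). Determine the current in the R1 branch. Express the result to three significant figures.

I ≈ 0.210 mA

Combine the parallel branches: R_p = (1/34.2 + 1/20.3)⁻¹ = 12.74 kΩ.
Node voltage V_A = V_s · R_p/(R_s + R_p) = 7.68 × 0.9335 = 7.169 V.
Branch current I = V_A/R1 = 7.169/34.2 = 0.2096 mA.
(Equivalently: I_total = 0.5628 mA, then current-divider fraction G_k/ΣG = 0.3725.)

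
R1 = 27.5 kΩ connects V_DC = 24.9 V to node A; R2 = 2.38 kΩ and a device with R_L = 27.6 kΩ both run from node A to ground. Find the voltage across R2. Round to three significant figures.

The load sits in parallel with R2, giving an effective lower resistance R2' = R2·R_L/(R2+R_L) = 2.191 kΩ.
Voltage divider with the loaded lower leg: V_out = 24.9 × 2.191/(27.5 + 2.191) = 24.9 × 0.07380 = 1.838 V.

V_out ≈ 1.84 V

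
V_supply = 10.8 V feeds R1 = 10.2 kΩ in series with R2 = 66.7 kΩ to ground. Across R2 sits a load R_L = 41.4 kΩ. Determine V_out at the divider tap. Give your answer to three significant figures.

V_out ≈ 7.72 V

The load sits in parallel with R2, giving an effective lower resistance R2' = R2·R_L/(R2+R_L) = 25.54 kΩ.
Then V_out = V_supply · R2'/(R1 + R2') = 10.8 × 25.54/35.74 = 7.718 V.
(Unloaded it would be 9.37 V; the load pulls it down.)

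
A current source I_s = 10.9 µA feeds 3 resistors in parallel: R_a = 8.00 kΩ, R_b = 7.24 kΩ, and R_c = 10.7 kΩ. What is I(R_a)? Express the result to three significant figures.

Conductances: ΣG = 1/8.00 + 1/7.24 + 1/10.7 = 0.3566 (1/kΩ).
R_a takes the fraction G_k/ΣG = 0.1250/0.3566 = 0.3506, so I = 10.9 × 0.3506 = 3.821 µA.

I ≈ 3.82 µA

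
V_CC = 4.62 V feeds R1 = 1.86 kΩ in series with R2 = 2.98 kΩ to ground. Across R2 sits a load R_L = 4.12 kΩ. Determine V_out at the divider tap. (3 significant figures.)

The load sits in parallel with R2, giving an effective lower resistance R2' = R2·R_L/(R2+R_L) = 1.729 kΩ.
Now apply the divider: V_out = 4.62 × 0.4818 = 2.226 V.
(Unloaded it would be 2.84 V; the load pulls it down.)

V_out ≈ 2.23 V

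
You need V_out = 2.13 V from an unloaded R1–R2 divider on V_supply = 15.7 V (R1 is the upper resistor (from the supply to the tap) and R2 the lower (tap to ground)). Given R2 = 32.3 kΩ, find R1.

Required fraction k = V_out/V_supply = 0.1357.
So R1 = R2 · (V_supply/V_out − 1) = 32.3 × (15.7/2.13 − 1) = 32.3 × 6.371 = 205.8 kΩ.

R1 ≈ 206 kΩ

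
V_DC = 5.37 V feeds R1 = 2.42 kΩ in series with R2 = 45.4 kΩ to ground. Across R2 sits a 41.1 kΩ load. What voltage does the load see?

V_out ≈ 4.83 V

The load sits in parallel with R2, giving an effective lower resistance R2' = R2·R_L/(R2+R_L) = 21.57 kΩ.
Voltage divider with the loaded lower leg: V_out = 5.37 × 21.57/(2.42 + 21.57) = 5.37 × 0.8991 = 4.828 V.
(Unloaded it would be 5.10 V; the load pulls it down.)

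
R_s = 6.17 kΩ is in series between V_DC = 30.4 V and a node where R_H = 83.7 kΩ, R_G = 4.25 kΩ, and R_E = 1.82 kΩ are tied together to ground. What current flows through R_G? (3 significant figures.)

I ≈ 1.21 mA

Equivalent of the parallel group: R_p = 1.255 kΩ.
Node voltage V_A = V_DC · R_p/(R_s + R_p) = 30.4 × 0.1690 = 5.139 V.
I(R_G) = V_A / R_G = 5.139/4.25 = 1.209 mA.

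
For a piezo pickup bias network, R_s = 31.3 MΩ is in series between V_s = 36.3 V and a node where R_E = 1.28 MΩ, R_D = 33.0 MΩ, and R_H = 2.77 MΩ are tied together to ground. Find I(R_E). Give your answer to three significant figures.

I ≈ 0.752 µA

Parallel bank: R_p = 1/(1/1.28 + 1/33.0 + 1/2.77) = 0.8528 MΩ.
V_A = 36.3 × 0.8528/32.15 = 0.9628 V.
I(R_E) = V_A / R_E = 0.9628/1.28 = 0.7522 µA.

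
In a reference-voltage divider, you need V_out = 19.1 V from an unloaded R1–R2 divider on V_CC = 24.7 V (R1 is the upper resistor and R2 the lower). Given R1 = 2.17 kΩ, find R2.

R2 ≈ 7.40 kΩ

V_out/V_CC = R2/(R1+R2) = 0.7733.
Rearranging, R2 = R1·k/(1−k) = 2.17 × 3.411 = 7.401 kΩ.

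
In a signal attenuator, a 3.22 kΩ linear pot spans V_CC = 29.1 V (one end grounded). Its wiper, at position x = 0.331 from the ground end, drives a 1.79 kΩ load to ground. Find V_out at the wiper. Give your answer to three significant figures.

V_out ≈ 6.89 V

Lower segment x·R_p = 1.066 kΩ; upper segment (1−x)·R_p = 2.154 kΩ.
Lower segment in parallel with the load: 1.066 ‖ 1.79 = 0.6680 kΩ.
V_out = 29.1 × 0.6680/(2.154 + 0.6680) = 6.888 V.
(Unloaded: V_out = x·V_CC = 9.63 V.)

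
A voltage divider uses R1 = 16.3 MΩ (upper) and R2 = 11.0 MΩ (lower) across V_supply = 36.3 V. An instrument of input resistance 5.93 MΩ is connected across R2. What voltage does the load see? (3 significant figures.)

V_out ≈ 6.94 V

First combine the lower leg with the load: R2 ‖ R_L = 3.853 MΩ.
Voltage divider with the loaded lower leg: V_out = 36.3 × 3.853/(16.3 + 3.853) = 36.3 × 0.1912 = 6.940 V.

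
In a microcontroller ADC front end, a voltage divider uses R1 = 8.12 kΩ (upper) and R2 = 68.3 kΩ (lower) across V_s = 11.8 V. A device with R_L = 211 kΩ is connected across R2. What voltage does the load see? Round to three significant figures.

V_out ≈ 10.2 V

R2 ‖ R_L = (68.3 × 211)/(68.3 + 211) = 51.60 kΩ.
Now apply the divider: V_out = 11.8 × 0.8640 = 10.20 V.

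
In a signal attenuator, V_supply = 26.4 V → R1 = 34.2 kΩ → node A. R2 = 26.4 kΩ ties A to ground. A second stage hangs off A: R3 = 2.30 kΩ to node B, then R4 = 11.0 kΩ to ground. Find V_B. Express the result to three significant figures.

V_B ≈ 4.49 V

The second stage (R3 + R4 = 13.30 kΩ) loads node A in parallel with R2.
R2 ‖ (R3+R4) = 8.844 kΩ.
So V_A = 26.4 × 0.2055 = 5.424 V.
Then the unloaded second divider: V_B = V_A × R4/(R3+R4) = 5.424 × 0.8271 = 4.486 V.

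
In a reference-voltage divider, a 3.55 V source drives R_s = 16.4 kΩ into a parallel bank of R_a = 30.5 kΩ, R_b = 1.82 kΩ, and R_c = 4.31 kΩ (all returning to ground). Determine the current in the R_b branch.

I ≈ 0.136 mA

Equivalent of the parallel group: R_p = 1.228 kΩ.
Node voltage V_A = V_in · R_p/(R_s + R_p) = 3.55 × 0.06967 = 0.2473 V.
I(R_b) = V_A / R_b = 0.2473/1.82 = 0.1359 mA.
(Check via current divider: I_total = 0.2014 mA; share G_k/ΣG = 0.6748 → same result.)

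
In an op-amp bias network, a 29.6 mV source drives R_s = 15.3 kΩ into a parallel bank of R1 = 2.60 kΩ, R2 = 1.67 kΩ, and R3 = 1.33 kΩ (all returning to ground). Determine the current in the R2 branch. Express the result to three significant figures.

Equivalent of the parallel group: R_p = 0.5763 kΩ.
V_A = 29.6 × 0.5763/15.88 = 1.074 mV.
I(R2) = V_A / R2 = 1.074/1.67 = 0.6434 µA.
(Check via current divider: I_total = 1.864 µA; share G_k/ΣG = 0.3451 → same result.)

I ≈ 0.643 µA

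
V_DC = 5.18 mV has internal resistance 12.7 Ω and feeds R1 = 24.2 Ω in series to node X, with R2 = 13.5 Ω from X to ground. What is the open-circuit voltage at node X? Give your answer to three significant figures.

V_th ≈ 1.39 mV

R1' = 12.7 + 24.2 = 36.90 Ω (source resistance + R1).
V_th is the unloaded tap voltage: V_DC · R2/(R1'+R2) = 5.18 × 0.2679 = 1.387 mV.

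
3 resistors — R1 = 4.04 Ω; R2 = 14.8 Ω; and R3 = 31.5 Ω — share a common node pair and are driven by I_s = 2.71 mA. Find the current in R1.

Total conductance ΣG = 1/4.04 + 1/14.8 + 1/31.5 = 0.3468 (units of 1/Ω).
R1 takes the fraction G_k/ΣG = 0.2475/0.3468 = 0.7137, so I = 2.71 × 0.7137 = 1.934 mA.

I ≈ 1.93 mA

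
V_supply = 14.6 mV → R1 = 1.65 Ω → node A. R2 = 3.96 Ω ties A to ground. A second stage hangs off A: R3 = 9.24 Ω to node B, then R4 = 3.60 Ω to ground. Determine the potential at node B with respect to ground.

Node A sees R2 in parallel with the series input of stage 2, R3 + R4 = 12.84 Ω.
R2 ‖ (R3+R4) = 3.027 Ω.
First divider: V_A = V_supply · 3.027/(1.65 + 3.027) = 9.449 mV.
Stage 2 is unloaded, so V_B = V_A · R4/(R3+R4) = 9.449 × 3.60/12.84 = 2.649 mV.

V_B ≈ 2.65 mV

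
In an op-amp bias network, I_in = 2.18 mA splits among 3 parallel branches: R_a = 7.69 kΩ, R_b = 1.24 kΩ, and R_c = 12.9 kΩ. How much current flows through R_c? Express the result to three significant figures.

I ≈ 0.167 mA

ΣG = 1/7.69 + 1/1.24 + 1/12.9 = 1.014.
By the current-divider rule, I = I_in · G_k/ΣG = 2.18 × 0.07645 = 0.1667 mA.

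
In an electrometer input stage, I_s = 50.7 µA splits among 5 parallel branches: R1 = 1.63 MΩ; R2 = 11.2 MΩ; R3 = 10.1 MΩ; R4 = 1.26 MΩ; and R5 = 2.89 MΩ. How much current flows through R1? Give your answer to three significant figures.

ΣG = 1/1.63 + 1/11.2 + 1/10.1 + 1/1.26 + 1/2.89 = 1.941.
R1 takes the fraction G_k/ΣG = 0.6135/1.941 = 0.3160, so I = 50.7 × 0.3160 = 16.02 µA.

I ≈ 16.0 µA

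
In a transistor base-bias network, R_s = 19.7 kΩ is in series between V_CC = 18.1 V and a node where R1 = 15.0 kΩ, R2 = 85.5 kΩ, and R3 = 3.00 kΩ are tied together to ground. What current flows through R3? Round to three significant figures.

Parallel bank: R_p = 1/(1/15.0 + 1/85.5 + 1/3.00) = 2.429 kΩ.
V_A = 18.1 × 2.429/22.13 = 1.987 V.
I(R3) = V_A / R3 = 1.987/3.00 = 0.6622 mA.

I ≈ 0.662 mA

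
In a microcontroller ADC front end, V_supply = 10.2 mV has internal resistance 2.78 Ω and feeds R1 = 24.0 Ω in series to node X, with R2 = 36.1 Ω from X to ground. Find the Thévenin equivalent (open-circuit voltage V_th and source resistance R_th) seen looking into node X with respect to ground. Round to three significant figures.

V_th ≈ 5.86 mV, R_th ≈ 15.4 Ω

R1' = 2.78 + 24.0 = 26.78 Ω (source resistance + R1).
Open-circuit (no load on X): V_th = V_supply · R2/(R1' + R2) = 10.2 × 36.1/(26.78 + 36.1) = 5.856 mV.
With V_supply suppressed (replaced by a short), R_th = R1' ‖ R2 = (26.78 × 36.1)/(26.78 + 36.1) = 15.37 Ω.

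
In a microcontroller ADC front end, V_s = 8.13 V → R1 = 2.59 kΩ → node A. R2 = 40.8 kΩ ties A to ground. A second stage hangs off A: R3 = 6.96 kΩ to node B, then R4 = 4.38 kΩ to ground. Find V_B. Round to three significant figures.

The second stage (R3 + R4 = 11.34 kΩ) loads node A in parallel with R2.
R2 ‖ (R3+R4) = 8.874 kΩ.
First divider: V_A = V_s · 8.874/(2.59 + 8.874) = 6.293 V.
Stage 2 is unloaded, so V_B = V_A · R4/(R3+R4) = 6.293 × 4.38/11.34 = 2.431 V.

V_B ≈ 2.43 V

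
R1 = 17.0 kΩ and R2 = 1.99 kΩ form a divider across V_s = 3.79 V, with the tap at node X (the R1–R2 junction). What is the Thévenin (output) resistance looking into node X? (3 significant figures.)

With V_s suppressed (replaced by a short), R_th = R1 ‖ R2 = (17.00 × 1.99)/(17.00 + 1.99) = 1.781 kΩ.

R_th ≈ 1.78 kΩ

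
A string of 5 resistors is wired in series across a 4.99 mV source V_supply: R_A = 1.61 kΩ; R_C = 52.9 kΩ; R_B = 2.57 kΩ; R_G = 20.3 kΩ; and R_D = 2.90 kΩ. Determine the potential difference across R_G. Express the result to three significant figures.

Series total: ΣR = 1.61 + 52.9 + 2.57 + 20.3 + 2.90 = 80.28 kΩ.
Voltage divider: V = V_supply · (20.30 / 80.28) = 4.99 × 0.2529 = 1.262 mV.

V ≈ 1.26 mV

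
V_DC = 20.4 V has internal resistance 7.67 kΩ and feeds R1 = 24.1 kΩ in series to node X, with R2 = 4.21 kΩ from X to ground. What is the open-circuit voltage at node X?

R1' = 7.67 + 24.1 = 31.77 kΩ (source resistance + R1).
V_th is the unloaded tap voltage: V_DC · R2/(R1'+R2) = 20.4 × 0.1170 = 2.387 V.

V_th ≈ 2.39 V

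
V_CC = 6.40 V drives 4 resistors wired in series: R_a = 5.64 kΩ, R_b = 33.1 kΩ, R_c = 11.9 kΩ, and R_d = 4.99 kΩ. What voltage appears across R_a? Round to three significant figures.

V ≈ 0.649 V

Series total: ΣR = 5.64 + 33.1 + 11.9 + 4.99 = 55.63 kΩ.
V = V_CC · R/ΣR = 6.40 × 0.1014 = 0.6489 V.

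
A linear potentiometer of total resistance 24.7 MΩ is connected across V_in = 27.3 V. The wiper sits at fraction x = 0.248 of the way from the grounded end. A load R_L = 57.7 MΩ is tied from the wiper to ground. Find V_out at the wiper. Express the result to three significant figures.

V_out ≈ 6.27 V

The pot divides into 18.57 MΩ above the wiper and 6.126 MΩ below.
Lower segment in parallel with the load: 6.126 ‖ 57.7 = 5.538 MΩ.
Loaded-divider output: V_out = 27.3 × 0.2297 = 6.270 V.
(Unloaded: V_out = x·V_in = 6.77 V.)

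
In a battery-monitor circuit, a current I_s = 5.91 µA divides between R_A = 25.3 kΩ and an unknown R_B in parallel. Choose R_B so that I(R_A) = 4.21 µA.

R_B ≈ 62.7 kΩ

In a two-way split, I_A/I_s = R_B/(R_A + R_B).
With f = 0.7124, R_B = R_A · f/(1−f) = 25.3 × 2.476 = 62.65 kΩ.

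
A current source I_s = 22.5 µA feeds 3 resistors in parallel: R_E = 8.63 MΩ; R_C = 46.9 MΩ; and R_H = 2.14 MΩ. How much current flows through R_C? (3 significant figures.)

Total conductance ΣG = 1/8.63 + 1/46.9 + 1/2.14 = 0.6045 (units of 1/MΩ).
Current divider: I(R_C) = I_s · G_k/ΣG = 22.5 × (0.02132/0.6045) = 22.5 × 0.03527 = 0.7936 µA.

I ≈ 0.794 µA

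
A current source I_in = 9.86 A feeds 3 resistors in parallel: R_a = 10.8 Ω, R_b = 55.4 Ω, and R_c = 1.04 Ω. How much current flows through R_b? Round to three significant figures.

ΣG = 1/10.8 + 1/55.4 + 1/1.04 = 1.072.
Current divider: I(R_b) = I_in · G_k/ΣG = 9.86 × (0.01805/1.072) = 9.86 × 0.01684 = 0.1660 A.

I ≈ 0.166 A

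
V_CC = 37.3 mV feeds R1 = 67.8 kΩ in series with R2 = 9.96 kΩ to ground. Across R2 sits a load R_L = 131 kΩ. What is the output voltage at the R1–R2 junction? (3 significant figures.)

First combine the lower leg with the load: R2 ‖ R_L = 9.256 kΩ.
Now apply the divider: V_out = 37.3 × 0.1201 = 4.481 mV.

V_out ≈ 4.48 mV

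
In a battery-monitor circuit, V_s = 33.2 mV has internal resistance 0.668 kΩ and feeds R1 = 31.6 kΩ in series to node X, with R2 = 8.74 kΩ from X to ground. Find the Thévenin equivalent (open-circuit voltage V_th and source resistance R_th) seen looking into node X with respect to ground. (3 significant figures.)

R1' = 0.668 + 31.6 = 32.27 kΩ (source resistance + R1).
Open-circuit (no load on X): V_th = V_s · R2/(R1' + R2) = 33.2 × 8.74/(32.27 + 8.74) = 7.076 mV.
Zeroing V_s shorts the top of R1' to ground, so R_th = R1' ‖ R2 = 6.877 kΩ.

V_th ≈ 7.08 mV, R_th ≈ 6.88 kΩ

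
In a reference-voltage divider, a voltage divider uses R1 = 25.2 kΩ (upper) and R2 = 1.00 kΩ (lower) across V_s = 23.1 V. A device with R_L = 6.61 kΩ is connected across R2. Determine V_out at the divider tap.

The load sits in parallel with R2, giving an effective lower resistance R2' = R2·R_L/(R2+R_L) = 0.8686 kΩ.
Voltage divider with the loaded lower leg: V_out = 23.1 × 0.8686/(25.2 + 0.8686) = 23.1 × 0.03332 = 0.7697 V.

V_out ≈ 0.770 V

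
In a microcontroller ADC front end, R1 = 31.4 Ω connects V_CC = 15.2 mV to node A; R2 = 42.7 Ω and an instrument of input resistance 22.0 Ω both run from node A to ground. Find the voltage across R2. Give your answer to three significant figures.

V_out ≈ 4.81 mV

The load sits in parallel with R2, giving an effective lower resistance R2' = R2·R_L/(R2+R_L) = 14.52 Ω.
Now apply the divider: V_out = 15.2 × 0.3162 = 4.806 mV.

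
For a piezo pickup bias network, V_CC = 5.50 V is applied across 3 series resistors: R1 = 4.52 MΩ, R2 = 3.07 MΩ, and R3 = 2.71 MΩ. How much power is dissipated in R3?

ΣR = 10.30 MΩ → I = 5.50/10.30 = 0.5340 µA.
P(R3) = I²·R3 = (0.5340)² × 2.71 = 0.7727 µW.

P ≈ 0.773 µW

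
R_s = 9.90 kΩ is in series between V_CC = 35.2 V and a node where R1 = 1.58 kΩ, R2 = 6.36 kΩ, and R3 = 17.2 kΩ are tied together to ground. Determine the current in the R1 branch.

I ≈ 2.37 mA

Combine the parallel branches: R_p = (1/1.58 + 1/6.36 + 1/17.2)⁻¹ = 1.179 kΩ.
Node voltage V_A = V_CC · R_p/(R_s + R_p) = 35.2 × 0.1064 = 3.745 V.
Branch current I = V_A/R1 = 3.745/1.58 = 2.371 mA.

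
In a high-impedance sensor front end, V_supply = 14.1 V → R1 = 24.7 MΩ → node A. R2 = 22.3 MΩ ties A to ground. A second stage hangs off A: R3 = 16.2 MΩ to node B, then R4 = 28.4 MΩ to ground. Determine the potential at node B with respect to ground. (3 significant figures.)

V_B ≈ 3.37 V

The second stage (R3 + R4 = 44.60 MΩ) loads node A in parallel with R2.
R2 ‖ (R3+R4) = 14.87 MΩ.
V_A = 14.1 × 14.87/(24.7 + 14.87) = 5.298 V.
V_B = V_A × 0.6368 = 3.374 V.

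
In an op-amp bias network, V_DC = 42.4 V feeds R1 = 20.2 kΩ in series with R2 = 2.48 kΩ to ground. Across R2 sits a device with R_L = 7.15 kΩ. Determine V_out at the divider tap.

R2 ‖ R_L = (2.48 × 7.15)/(2.48 + 7.15) = 1.841 kΩ.
Now apply the divider: V_out = 42.4 × 0.08354 = 3.542 V.

V_out ≈ 3.54 V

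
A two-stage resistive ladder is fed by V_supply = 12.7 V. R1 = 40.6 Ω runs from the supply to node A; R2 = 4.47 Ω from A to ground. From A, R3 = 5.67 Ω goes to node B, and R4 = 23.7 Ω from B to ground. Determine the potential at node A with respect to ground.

Looking into the second stage from A: R3 + R4 = 29.37 Ω appears in parallel with R2.
R2 ‖ (R3+R4) = 3.880 Ω.
First divider: V_A = V_supply · 3.880/(40.6 + 3.880) = 1.108 V.

V_A ≈ 1.11 V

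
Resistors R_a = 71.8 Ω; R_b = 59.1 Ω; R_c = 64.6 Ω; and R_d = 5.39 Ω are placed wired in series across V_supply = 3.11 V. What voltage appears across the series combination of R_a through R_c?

Total series resistance ΣR = 71.8 + 59.1 + 64.6 + 5.39 = 200.9 Ω.
R_{R_a..R_c} = 71.8 + 59.1 + 64.6 = 195.5 Ω.
V = V_supply · R/ΣR = 3.11 × 0.9732 = 3.027 V.

V ≈ 3.03 V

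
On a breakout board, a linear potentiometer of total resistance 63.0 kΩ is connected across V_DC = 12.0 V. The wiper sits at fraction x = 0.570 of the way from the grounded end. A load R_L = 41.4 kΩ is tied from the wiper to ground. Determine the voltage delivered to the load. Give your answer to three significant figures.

Lower segment x·R_p = 35.91 kΩ; upper segment (1−x)·R_p = 27.09 kΩ.
(x·R_p) ‖ R_L = 19.23 kΩ.
Loaded-divider output: V_out = 12.0 × 0.4152 = 4.982 V.
(Unloaded: V_out = x·V_DC = 6.84 V.)

V_out ≈ 4.98 V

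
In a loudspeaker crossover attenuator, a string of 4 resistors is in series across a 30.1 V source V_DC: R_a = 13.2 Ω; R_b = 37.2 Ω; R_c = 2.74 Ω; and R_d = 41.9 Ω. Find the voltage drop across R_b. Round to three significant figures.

Series total: ΣR = 13.2 + 37.2 + 2.74 + 41.9 = 95.04 Ω.
V = V_DC · R/ΣR = 30.1 × 0.3914 = 11.78 V.

V ≈ 11.8 V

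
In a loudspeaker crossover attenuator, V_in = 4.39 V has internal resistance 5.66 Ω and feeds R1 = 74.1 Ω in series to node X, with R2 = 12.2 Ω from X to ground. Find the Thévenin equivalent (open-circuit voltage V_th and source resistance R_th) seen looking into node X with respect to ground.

V_th ≈ 0.582 V, R_th ≈ 10.6 Ω

R1' = 5.66 + 74.1 = 79.76 Ω (source resistance + R1).
Open-circuit (no load on X): V_th = V_in · R2/(R1' + R2) = 4.39 × 12.2/(79.76 + 12.2) = 0.5824 V.
With V_in suppressed (replaced by a short), R_th = R1' ‖ R2 = (79.76 × 12.2)/(79.76 + 12.2) = 10.58 Ω.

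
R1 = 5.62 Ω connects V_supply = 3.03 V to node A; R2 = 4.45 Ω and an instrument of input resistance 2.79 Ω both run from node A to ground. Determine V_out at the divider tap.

V_out ≈ 0.708 V

First combine the lower leg with the load: R2 ‖ R_L = 1.715 Ω.
Voltage divider with the loaded lower leg: V_out = 3.03 × 1.715/(5.62 + 1.715) = 3.03 × 0.2338 = 0.7084 V.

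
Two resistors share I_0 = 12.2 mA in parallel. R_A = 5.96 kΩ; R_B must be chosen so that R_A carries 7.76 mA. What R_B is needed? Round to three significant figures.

Two-branch current divider: I_A = I_0 · R_B/(R_A + R_B).
With f = 0.6361, R_B = R_A · f/(1−f) = 5.96 × 1.748 = 10.42 kΩ.

R_B ≈ 10.4 kΩ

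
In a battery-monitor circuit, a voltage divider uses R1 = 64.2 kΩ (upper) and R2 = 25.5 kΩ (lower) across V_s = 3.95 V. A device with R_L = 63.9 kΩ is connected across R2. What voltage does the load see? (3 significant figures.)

V_out ≈ 0.873 V

R2 ‖ R_L = (25.5 × 63.9)/(25.5 + 63.9) = 18.23 kΩ.
Then V_out = V_s · R2'/(R1 + R2') = 3.95 × 18.23/82.43 = 0.8734 V.
(Unloaded it would be 1.12 V; the load pulls it down.)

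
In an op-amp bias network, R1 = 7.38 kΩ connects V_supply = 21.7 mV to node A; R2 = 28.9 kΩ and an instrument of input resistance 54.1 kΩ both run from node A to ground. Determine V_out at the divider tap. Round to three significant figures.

V_out ≈ 15.6 mV

R2 ‖ R_L = (28.9 × 54.1)/(28.9 + 54.1) = 18.84 kΩ.
Now apply the divider: V_out = 21.7 × 0.7185 = 15.59 mV.
(Unloaded it would be 17.3 mV; the load pulls it down.)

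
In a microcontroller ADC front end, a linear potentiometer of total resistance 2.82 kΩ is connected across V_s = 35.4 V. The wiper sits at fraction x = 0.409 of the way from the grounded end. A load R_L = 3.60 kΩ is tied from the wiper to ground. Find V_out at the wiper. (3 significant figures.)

V_out ≈ 12.2 V

Lower segment x·R_p = 1.153 kΩ; upper segment (1−x)·R_p = 1.667 kΩ.
(x·R_p) ‖ R_L = 0.8735 kΩ.
V_out = 35.4 × 0.8735/(1.667 + 0.8735) = 12.17 V.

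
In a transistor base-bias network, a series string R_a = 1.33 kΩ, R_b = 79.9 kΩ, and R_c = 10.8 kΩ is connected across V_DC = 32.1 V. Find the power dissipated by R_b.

P ≈ 9.72 mW

Series current I = V_DC/ΣR = 32.1/92.03 = 0.3488 mA.
P = I²R = 0.1217 × 79.9 = 9.721 mW.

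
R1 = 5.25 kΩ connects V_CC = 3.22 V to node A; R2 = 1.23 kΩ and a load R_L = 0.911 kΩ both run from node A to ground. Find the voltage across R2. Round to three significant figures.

First combine the lower leg with the load: R2 ‖ R_L = 0.5234 kΩ.
Now apply the divider: V_out = 3.22 × 0.09065 = 0.2919 V.

V_out ≈ 0.292 V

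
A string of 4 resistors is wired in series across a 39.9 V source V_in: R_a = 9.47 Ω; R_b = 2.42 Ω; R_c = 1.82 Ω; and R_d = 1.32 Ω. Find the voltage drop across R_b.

Series total: ΣR = 9.47 + 2.42 + 1.82 + 1.32 = 15.03 Ω.
Voltage divider: V = V_in · (2.420 / 15.03) = 39.9 × 0.1610 = 6.424 V.

V ≈ 6.42 V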